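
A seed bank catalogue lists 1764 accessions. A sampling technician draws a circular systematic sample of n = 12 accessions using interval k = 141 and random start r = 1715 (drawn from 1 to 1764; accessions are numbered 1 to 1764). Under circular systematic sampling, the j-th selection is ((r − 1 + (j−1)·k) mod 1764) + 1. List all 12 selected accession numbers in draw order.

1715, 92, 233, 374, 515, 656, 797, 938, 1079, 1220, 1361, 1502

Selection 1: 1715
Selection 2: 1715 + 141 = 1856 → 1856 − 1764 = 92
Selection 3: 92 + 141 = 233
Selection 4: 233 + 141 = 374
Selection 5: 374 + 141 = 515
Selection 6: 515 + 141 = 656
Selection 7: 656 + 141 = 797
Selection 8: 797 + 141 = 938
Selection 9: 938 + 141 = 1079
Selection 10: 1079 + 141 = 1220
Selection 11: 1220 + 141 = 1361
Selection 12: 1361 + 141 = 1502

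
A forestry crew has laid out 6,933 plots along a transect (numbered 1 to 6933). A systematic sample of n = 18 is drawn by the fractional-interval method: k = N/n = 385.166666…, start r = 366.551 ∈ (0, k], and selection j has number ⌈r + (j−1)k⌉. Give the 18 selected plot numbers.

367, 752, 1137, 1523, 1908, 2293, 2678, 3063, 3448, 3834, 4219, 4604, 4989, 5374, 5759, 6145, 6530, 6915

j=1: r + 0k = 366.551 → ⌈·⌉ = 367
j=2: r + 1k = 751.717666… → ⌈·⌉ = 752
j=3: r + 2k = 1136.884333… → ⌈·⌉ = 1137
j=4: r + 3k = 1522.051 → ⌈·⌉ = 1523
j=5: r + 4k = 1907.217666… → ⌈·⌉ = 1908
j=6: r + 5k = 2292.384333… → ⌈·⌉ = 2293
j=7: r + 6k = 2677.551 → ⌈·⌉ = 2678
j=8: r + 7k = 3062.717666… → ⌈·⌉ = 3063
j=9: r + 8k = 3447.884333… → ⌈·⌉ = 3448
j=10: r + 9k = 3833.051 → ⌈·⌉ = 3834
j=11: r + 10k = 4218.217666… → ⌈·⌉ = 4219
j=12: r + 11k = 4603.384333… → ⌈·⌉ = 4604
j=13: r + 12k = 4988.551 → ⌈·⌉ = 4989
j=14: r + 13k = 5373.717666… → ⌈·⌉ = 5374
j=15: r + 14k = 5758.884333… → ⌈·⌉ = 5759
j=16: r + 15k = 6144.051 → ⌈·⌉ = 6145
j=17: r + 16k = 6529.217666… → ⌈·⌉ = 6530
j=18: r + 17k = 6914.384333… → ⌈·⌉ = 6915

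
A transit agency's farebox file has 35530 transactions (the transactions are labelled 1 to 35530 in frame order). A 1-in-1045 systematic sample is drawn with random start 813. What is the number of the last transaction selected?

35298

k = 1045
34th selection = r + (34−1)·k = 813 + 33×1045 = 813 + 34485 = 35298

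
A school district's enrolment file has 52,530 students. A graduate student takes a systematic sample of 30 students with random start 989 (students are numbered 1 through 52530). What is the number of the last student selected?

k = 52530/30 = 1751
30th selection = r + (30−1)·k = 989 + 29×1751 = 989 + 50779 = 51768

51768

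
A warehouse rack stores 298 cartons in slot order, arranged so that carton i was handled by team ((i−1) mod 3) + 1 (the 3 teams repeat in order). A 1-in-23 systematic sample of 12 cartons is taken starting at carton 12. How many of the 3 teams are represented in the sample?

Consecutive selections differ by k = 23, so their team numbers differ by 23 mod 3 = 2.
gcd(23, 3) = 1, so the sample visits 3/1 = 3 distinct residues mod 3.
Start 12 is team 3; the teams hit are 1, 2, 3.

3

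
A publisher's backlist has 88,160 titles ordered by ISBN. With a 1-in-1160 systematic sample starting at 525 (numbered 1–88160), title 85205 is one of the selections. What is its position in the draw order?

74

k = 1160
position = (85205 − 525)/1160 + 1 = 84680/1160 + 1 = 73 + 1 = 74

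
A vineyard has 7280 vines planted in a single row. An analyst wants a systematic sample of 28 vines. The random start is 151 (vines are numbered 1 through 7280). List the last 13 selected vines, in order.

4051, 4311, 4571, 4831, 5091, 5351, 5611, 5871, 6131, 6391, 6651, 6911, 7171

k = N/n = 7280/28 = 260
16th selection = 151 + 15×260 = 4051
17th: 4051 + 260 = 4311
18th: 4311 + 260 = 4571
19th: 4571 + 260 = 4831
20th: 4831 + 260 = 5091
21st: 5091 + 260 = 5351
22nd: 5351 + 260 = 5611
23rd: 5611 + 260 = 5871
24th: 5871 + 260 = 6131
25th: 6131 + 260 = 6391
26th: 6391 + 260 = 6651
27th: 6651 + 260 = 6911
28th: 6911 + 260 = 7171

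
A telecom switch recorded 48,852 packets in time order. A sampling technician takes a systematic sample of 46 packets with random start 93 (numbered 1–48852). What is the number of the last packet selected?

k = 48852/46 = 1062
46th selection = r + (46−1)·k = 93 + 45×1062 = 93 + 47790 = 47883

47883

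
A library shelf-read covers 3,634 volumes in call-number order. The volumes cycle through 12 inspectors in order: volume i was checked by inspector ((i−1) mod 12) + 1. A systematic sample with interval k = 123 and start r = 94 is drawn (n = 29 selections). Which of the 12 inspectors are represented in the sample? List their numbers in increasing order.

Consecutive selections differ by k = 123, so their inspector numbers differ by 123 mod 12 = 3.
gcd(123, 12) = 3, so the sample visits 12/3 = 4 distinct residues mod 12.
Start 94 is inspector 10; the inspectors hit are 1, 4, 7, 10.

1, 4, 7, 10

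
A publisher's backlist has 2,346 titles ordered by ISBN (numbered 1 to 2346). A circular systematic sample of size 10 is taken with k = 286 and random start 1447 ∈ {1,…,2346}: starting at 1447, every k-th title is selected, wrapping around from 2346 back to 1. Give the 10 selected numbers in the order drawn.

Selection 1: 1447
Selection 2: 1447 + 286 = 1733
Selection 3: 1733 + 286 = 2019
Selection 4: 2019 + 286 = 2305
Selection 5: 2305 + 286 = 2591 → 2591 − 2346 = 245
Selection 6: 245 + 286 = 531
Selection 7: 531 + 286 = 817
Selection 8: 817 + 286 = 1103
Selection 9: 1103 + 286 = 1389
Selection 10: 1389 + 286 = 1675

1447, 1733, 2019, 2305, 245, 531, 817, 1103, 1389, 1675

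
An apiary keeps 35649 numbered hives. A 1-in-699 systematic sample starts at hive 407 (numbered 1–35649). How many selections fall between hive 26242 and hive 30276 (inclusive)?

6

k = 699
First selection ≥ 26242: 407 + ⌈(26242−407)/699⌉·699 = 407 + 37×699 = 26270
Last selection ≤ 30276: 407 + ⌊(30276−407)/699⌋·699 = 407 + 42×699 = 29765
Count = 42 − 37 + 1 = 6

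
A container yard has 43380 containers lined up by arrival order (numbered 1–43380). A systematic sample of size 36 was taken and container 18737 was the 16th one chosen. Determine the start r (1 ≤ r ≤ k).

k = 43380/36 = 1205
r = 18737 − (16−1)×1205 = 18737 − 18075 = 662

662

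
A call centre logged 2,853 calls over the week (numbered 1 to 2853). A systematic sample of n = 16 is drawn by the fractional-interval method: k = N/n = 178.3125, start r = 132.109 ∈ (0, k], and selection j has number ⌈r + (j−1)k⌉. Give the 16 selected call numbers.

133, 311, 489, 668, 846, 1024, 1202, 1381, 1559, 1737, 1916, 2094, 2272, 2451, 2629, 2807

j=1: r + 0k = 132.109 → ⌈·⌉ = 133
j=2: r + 1k = 310.4215 → ⌈·⌉ = 311
j=3: r + 2k = 488.734 → ⌈·⌉ = 489
j=4: r + 3k = 667.0465 → ⌈·⌉ = 668
j=5: r + 4k = 845.359 → ⌈·⌉ = 846
j=6: r + 5k = 1023.6715 → ⌈·⌉ = 1024
j=7: r + 6k = 1201.984 → ⌈·⌉ = 1202
j=8: r + 7k = 1380.2965 → ⌈·⌉ = 1381
j=9: r + 8k = 1558.609 → ⌈·⌉ = 1559
j=10: r + 9k = 1736.9215 → ⌈·⌉ = 1737
j=11: r + 10k = 1915.234 → ⌈·⌉ = 1916
j=12: r + 11k = 2093.5465 → ⌈·⌉ = 2094
j=13: r + 12k = 2271.859 → ⌈·⌉ = 2272
j=14: r + 13k = 2450.1715 → ⌈·⌉ = 2451
j=15: r + 14k = 2628.484 → ⌈·⌉ = 2629
j=16: r + 15k = 2806.7965 → ⌈·⌉ = 2807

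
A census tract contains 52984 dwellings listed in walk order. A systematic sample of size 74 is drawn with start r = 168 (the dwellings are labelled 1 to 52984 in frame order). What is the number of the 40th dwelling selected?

28092

k = 52984/74 = 716
40th selection = r + (40−1)·k = 168 + 39×716 = 168 + 27924 = 28092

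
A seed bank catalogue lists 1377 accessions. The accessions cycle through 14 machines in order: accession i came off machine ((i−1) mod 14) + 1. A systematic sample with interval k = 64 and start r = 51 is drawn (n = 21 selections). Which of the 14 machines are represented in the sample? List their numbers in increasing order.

Consecutive selections differ by k = 64, so their machine numbers differ by 64 mod 14 = 8.
gcd(64, 14) = 2, so the sample visits 14/2 = 7 distinct residues mod 14.
Start 51 is machine 9; the machines hit are 1, 3, 5, 7, 9, 11, 13.

1, 3, 5, 7, 9, 11, 13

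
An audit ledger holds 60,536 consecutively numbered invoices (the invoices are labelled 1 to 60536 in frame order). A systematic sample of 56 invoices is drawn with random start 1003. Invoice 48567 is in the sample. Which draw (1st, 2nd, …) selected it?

k = 60536/56 = 1081
position = (48567 − 1003)/1081 + 1 = 47564/1081 + 1 = 44 + 1 = 45

45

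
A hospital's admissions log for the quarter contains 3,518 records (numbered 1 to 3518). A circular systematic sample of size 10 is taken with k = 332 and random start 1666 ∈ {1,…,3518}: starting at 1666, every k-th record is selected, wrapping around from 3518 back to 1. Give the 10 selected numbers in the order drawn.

Selection 1: 1666
Selection 2: 1666 + 332 = 1998
Selection 3: 1998 + 332 = 2330
Selection 4: 2330 + 332 = 2662
Selection 5: 2662 + 332 = 2994
Selection 6: 2994 + 332 = 3326
Selection 7: 3326 + 332 = 3658 → 3658 − 3518 = 140
Selection 8: 140 + 332 = 472
Selection 9: 472 + 332 = 804
Selection 10: 804 + 332 = 1136

1666, 1998, 2330, 2662, 2994, 3326, 140, 472, 804, 1136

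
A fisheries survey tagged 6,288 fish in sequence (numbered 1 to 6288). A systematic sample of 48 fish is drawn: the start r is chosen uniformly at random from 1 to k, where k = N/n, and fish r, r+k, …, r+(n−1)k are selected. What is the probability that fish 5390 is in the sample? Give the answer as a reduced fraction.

k = 6288/48 = 131.
Fish 5390 is selected iff r ≡ 5390 (mod 131); exactly one such r in {1,…,131}.
Inclusion probability = 1/131.

1/131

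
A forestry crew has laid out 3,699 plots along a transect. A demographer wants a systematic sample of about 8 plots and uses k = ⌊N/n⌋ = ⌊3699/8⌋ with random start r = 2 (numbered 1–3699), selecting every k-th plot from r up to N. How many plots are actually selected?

k = ⌊3699/8⌋ = 462
Achieved size = ⌊(3699 − 2)/462⌋ + 1 = ⌊3697/462⌋ + 1 = 8 + 1 = 9
(last selection: 2 + 8×462 = 3698 ≤ 3699; next would be 4160 > 3699)

9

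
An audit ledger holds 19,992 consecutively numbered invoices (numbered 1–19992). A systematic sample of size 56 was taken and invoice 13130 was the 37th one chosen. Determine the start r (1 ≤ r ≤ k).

278

k = 19992/56 = 357
r = 13130 − (37−1)×357 = 13130 − 12852 = 278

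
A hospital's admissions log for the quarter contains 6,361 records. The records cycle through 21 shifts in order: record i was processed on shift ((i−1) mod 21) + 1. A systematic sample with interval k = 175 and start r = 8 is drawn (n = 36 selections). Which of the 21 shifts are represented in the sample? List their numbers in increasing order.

1, 8, 15

Consecutive selections differ by k = 175, so their shift numbers differ by 175 mod 21 = 7.
gcd(175, 21) = 7, so the sample visits 21/7 = 3 distinct residues mod 21.
Start 8 is shift 8; the shifts hit are 1, 8, 15.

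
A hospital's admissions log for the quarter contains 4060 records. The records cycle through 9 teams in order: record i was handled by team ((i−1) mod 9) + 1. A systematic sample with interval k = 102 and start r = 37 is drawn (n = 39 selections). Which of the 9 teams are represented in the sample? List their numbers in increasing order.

1, 4, 7

Consecutive selections differ by k = 102, so their team numbers differ by 102 mod 9 = 3.
gcd(102, 9) = 3, so the sample visits 9/3 = 3 distinct residues mod 9.
Start 37 is team 1; the teams hit are 1, 4, 7.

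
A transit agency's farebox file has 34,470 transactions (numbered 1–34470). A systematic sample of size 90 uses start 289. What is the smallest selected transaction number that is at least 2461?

2587

k = 34470/90 = 383
Steps past start: ⌈(2461 − 289)/383⌉ = ⌈2172/383⌉ = 6
Selected transaction: 289 + 6×383 = 2587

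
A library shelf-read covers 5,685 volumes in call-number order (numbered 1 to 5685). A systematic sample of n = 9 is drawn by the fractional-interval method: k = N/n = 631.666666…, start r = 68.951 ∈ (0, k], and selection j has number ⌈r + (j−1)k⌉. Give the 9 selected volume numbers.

j=1: r + 0k = 68.951 → ⌈·⌉ = 69
j=2: r + 1k = 700.617666… → ⌈·⌉ = 701
j=3: r + 2k = 1332.284333… → ⌈·⌉ = 1333
j=4: r + 3k = 1963.951 → ⌈·⌉ = 1964
j=5: r + 4k = 2595.617666… → ⌈·⌉ = 2596
j=6: r + 5k = 3227.284333… → ⌈·⌉ = 3228
j=7: r + 6k = 3858.951 → ⌈·⌉ = 3859
j=8: r + 7k = 4490.617666… → ⌈·⌉ = 4491
j=9: r + 8k = 5122.284333… → ⌈·⌉ = 5123

69, 701, 1333, 1964, 2596, 3228, 3859, 4491, 5123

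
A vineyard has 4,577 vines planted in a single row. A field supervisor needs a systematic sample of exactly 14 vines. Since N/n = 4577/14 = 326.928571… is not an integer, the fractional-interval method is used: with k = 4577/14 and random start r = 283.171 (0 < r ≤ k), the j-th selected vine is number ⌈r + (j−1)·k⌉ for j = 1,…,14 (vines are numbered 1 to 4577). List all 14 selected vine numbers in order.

284, 611, 938, 1264, 1591, 1918, 2245, 2572, 2899, 3226, 3553, 3880, 4207, 4534

j=1: r + 0k = 283.171 → ⌈·⌉ = 284
j=2: r + 1k = 610.099571… → ⌈·⌉ = 611
j=3: r + 2k = 937.028142… → ⌈·⌉ = 938
j=4: r + 3k = 1263.956714… → ⌈·⌉ = 1264
j=5: r + 4k = 1590.885285… → ⌈·⌉ = 1591
j=6: r + 5k = 1917.813857… → ⌈·⌉ = 1918
j=7: r + 6k = 2244.742428… → ⌈·⌉ = 2245
j=8: r + 7k = 2571.671 → ⌈·⌉ = 2572
j=9: r + 8k = 2898.599571… → ⌈·⌉ = 2899
j=10: r + 9k = 3225.528142… → ⌈·⌉ = 3226
j=11: r + 10k = 3552.456714… → ⌈·⌉ = 3553
j=12: r + 11k = 3879.385285… → ⌈·⌉ = 3880
j=13: r + 12k = 4206.313857… → ⌈·⌉ = 4207
j=14: r + 13k = 4533.242428… → ⌈·⌉ = 4534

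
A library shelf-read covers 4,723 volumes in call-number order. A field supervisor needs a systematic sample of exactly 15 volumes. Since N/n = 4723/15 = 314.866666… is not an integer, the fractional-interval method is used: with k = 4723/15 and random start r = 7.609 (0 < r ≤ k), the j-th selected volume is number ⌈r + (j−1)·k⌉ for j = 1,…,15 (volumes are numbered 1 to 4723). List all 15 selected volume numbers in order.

j=1: r + 0k = 7.609 → ⌈·⌉ = 8
j=2: r + 1k = 322.475666… → ⌈·⌉ = 323
j=3: r + 2k = 637.342333… → ⌈·⌉ = 638
j=4: r + 3k = 952.209 → ⌈·⌉ = 953
j=5: r + 4k = 1267.075666… → ⌈·⌉ = 1268
j=6: r + 5k = 1581.942333… → ⌈·⌉ = 1582
j=7: r + 6k = 1896.809 → ⌈·⌉ = 1897
j=8: r + 7k = 2211.675666… → ⌈·⌉ = 2212
j=9: r + 8k = 2526.542333… → ⌈·⌉ = 2527
j=10: r + 9k = 2841.409 → ⌈·⌉ = 2842
j=11: r + 10k = 3156.275666… → ⌈·⌉ = 3157
j=12: r + 11k = 3471.142333… → ⌈·⌉ = 3472
j=13: r + 12k = 3786.009 → ⌈·⌉ = 3787
j=14: r + 13k = 4100.875666… → ⌈·⌉ = 4101
j=15: r + 14k = 4415.742333… → ⌈·⌉ = 4416

8, 323, 638, 953, 1268, 1582, 1897, 2212, 2527, 2842, 3157, 3472, 3787, 4101, 4416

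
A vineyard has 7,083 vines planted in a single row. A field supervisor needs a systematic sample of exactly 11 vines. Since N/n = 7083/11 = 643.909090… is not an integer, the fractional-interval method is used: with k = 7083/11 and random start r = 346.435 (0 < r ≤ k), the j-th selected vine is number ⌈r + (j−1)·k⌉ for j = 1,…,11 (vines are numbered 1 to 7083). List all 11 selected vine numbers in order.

j=1: r + 0k = 346.435 → ⌈·⌉ = 347
j=2: r + 1k = 990.344090… → ⌈·⌉ = 991
j=3: r + 2k = 1634.253181… → ⌈·⌉ = 1635
j=4: r + 3k = 2278.162272… → ⌈·⌉ = 2279
j=5: r + 4k = 2922.071363… → ⌈·⌉ = 2923
j=6: r + 5k = 3565.980454… → ⌈·⌉ = 3566
j=7: r + 6k = 4209.889545… → ⌈·⌉ = 4210
j=8: r + 7k = 4853.798636… → ⌈·⌉ = 4854
j=9: r + 8k = 5497.707727… → ⌈·⌉ = 5498
j=10: r + 9k = 6141.616818… → ⌈·⌉ = 6142
j=11: r + 10k = 6785.525909… → ⌈·⌉ = 6786

347, 991, 1635, 2279, 2923, 3566, 4210, 4854, 5498, 6142, 6786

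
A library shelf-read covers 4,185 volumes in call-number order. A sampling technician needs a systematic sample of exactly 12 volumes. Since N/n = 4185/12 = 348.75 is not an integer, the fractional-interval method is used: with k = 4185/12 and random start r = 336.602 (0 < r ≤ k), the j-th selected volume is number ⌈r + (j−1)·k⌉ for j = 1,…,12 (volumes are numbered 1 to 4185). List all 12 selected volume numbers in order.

j=1: r + 0k = 336.602 → ⌈·⌉ = 337
j=2: r + 1k = 685.352 → ⌈·⌉ = 686
j=3: r + 2k = 1034.102 → ⌈·⌉ = 1035
j=4: r + 3k = 1382.852 → ⌈·⌉ = 1383
j=5: r + 4k = 1731.602 → ⌈·⌉ = 1732
j=6: r + 5k = 2080.352 → ⌈·⌉ = 2081
j=7: r + 6k = 2429.102 → ⌈·⌉ = 2430
j=8: r + 7k = 2777.852 → ⌈·⌉ = 2778
j=9: r + 8k = 3126.602 → ⌈·⌉ = 3127
j=10: r + 9k = 3475.352 → ⌈·⌉ = 3476
j=11: r + 10k = 3824.102 → ⌈·⌉ = 3825
j=12: r + 11k = 4172.852 → ⌈·⌉ = 4173

337, 686, 1035, 1383, 1732, 2081, 2430, 2778, 3127, 3476, 3825, 4173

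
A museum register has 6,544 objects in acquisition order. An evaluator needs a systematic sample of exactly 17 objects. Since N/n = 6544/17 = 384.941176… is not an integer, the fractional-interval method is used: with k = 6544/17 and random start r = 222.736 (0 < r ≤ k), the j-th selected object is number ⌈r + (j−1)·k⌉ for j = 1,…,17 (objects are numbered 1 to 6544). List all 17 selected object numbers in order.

j=1: r + 0k = 222.736 → ⌈·⌉ = 223
j=2: r + 1k = 607.677176… → ⌈·⌉ = 608
j=3: r + 2k = 992.618352… → ⌈·⌉ = 993
j=4: r + 3k = 1377.559529… → ⌈·⌉ = 1378
j=5: r + 4k = 1762.500705… → ⌈·⌉ = 1763
j=6: r + 5k = 2147.441882… → ⌈·⌉ = 2148
j=7: r + 6k = 2532.383058… → ⌈·⌉ = 2533
j=8: r + 7k = 2917.324235… → ⌈·⌉ = 2918
j=9: r + 8k = 3302.265411… → ⌈·⌉ = 3303
j=10: r + 9k = 3687.206588… → ⌈·⌉ = 3688
j=11: r + 10k = 4072.147764… → ⌈·⌉ = 4073
j=12: r + 11k = 4457.088941… → ⌈·⌉ = 4458
j=13: r + 12k = 4842.030117… → ⌈·⌉ = 4843
j=14: r + 13k = 5226.971294… → ⌈·⌉ = 5227
j=15: r + 14k = 5611.912470… → ⌈·⌉ = 5612
j=16: r + 15k = 5996.853647… → ⌈·⌉ = 5997
j=17: r + 16k = 6381.794823… → ⌈·⌉ = 6382

223, 608, 993, 1378, 1763, 2148, 2533, 2918, 3303, 3688, 4073, 4458, 4843, 5227, 5612, 5997, 6382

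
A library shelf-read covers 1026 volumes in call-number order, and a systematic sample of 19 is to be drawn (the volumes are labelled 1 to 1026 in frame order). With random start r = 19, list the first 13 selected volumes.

19, 73, 127, 181, 235, 289, 343, 397, 451, 505, 559, 613, 667

k = N/n = 1026/19 = 54
volume 1: 19
volume 2: 19 + 54 = 73
volume 3: 73 + 54 = 127
volume 4: 127 + 54 = 181
volume 5: 181 + 54 = 235
volume 6: 235 + 54 = 289
volume 7: 289 + 54 = 343
volume 8: 343 + 54 = 397
volume 9: 397 + 54 = 451
volume 10: 451 + 54 = 505
volume 11: 505 + 54 = 559
volume 12: 559 + 54 = 613
volume 13: 613 + 54 = 667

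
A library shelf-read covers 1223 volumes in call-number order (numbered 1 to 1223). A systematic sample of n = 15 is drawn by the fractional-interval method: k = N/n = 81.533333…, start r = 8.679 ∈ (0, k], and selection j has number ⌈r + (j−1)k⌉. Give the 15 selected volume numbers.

9, 91, 172, 254, 335, 417, 498, 580, 661, 743, 825, 906, 988, 1069, 1151

j=1: r + 0k = 8.679 → ⌈·⌉ = 9
j=2: r + 1k = 90.212333… → ⌈·⌉ = 91
j=3: r + 2k = 171.745666… → ⌈·⌉ = 172
j=4: r + 3k = 253.279 → ⌈·⌉ = 254
j=5: r + 4k = 334.812333… → ⌈·⌉ = 335
j=6: r + 5k = 416.345666… → ⌈·⌉ = 417
j=7: r + 6k = 497.879 → ⌈·⌉ = 498
j=8: r + 7k = 579.412333… → ⌈·⌉ = 580
j=9: r + 8k = 660.945666… → ⌈·⌉ = 661
j=10: r + 9k = 742.479 → ⌈·⌉ = 743
j=11: r + 10k = 824.012333… → ⌈·⌉ = 825
j=12: r + 11k = 905.545666… → ⌈·⌉ = 906
j=13: r + 12k = 987.079 → ⌈·⌉ = 988
j=14: r + 13k = 1068.612333… → ⌈·⌉ = 1069
j=15: r + 14k = 1150.145666… → ⌈·⌉ = 1151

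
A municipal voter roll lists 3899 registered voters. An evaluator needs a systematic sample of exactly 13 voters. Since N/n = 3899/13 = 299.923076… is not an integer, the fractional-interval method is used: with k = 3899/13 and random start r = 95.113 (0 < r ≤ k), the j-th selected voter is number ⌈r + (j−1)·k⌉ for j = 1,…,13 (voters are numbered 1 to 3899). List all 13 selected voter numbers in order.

96, 396, 695, 995, 1295, 1595, 1895, 2195, 2495, 2795, 3095, 3395, 3695

j=1: r + 0k = 95.113 → ⌈·⌉ = 96
j=2: r + 1k = 395.036076… → ⌈·⌉ = 396
j=3: r + 2k = 694.959153… → ⌈·⌉ = 695
j=4: r + 3k = 994.882230… → ⌈·⌉ = 995
j=5: r + 4k = 1294.805307… → ⌈·⌉ = 1295
j=6: r + 5k = 1594.728384… → ⌈·⌉ = 1595
j=7: r + 6k = 1894.651461… → ⌈·⌉ = 1895
j=8: r + 7k = 2194.574538… → ⌈·⌉ = 2195
j=9: r + 8k = 2494.497615… → ⌈·⌉ = 2495
j=10: r + 9k = 2794.420692… → ⌈·⌉ = 2795
j=11: r + 10k = 3094.343769… → ⌈·⌉ = 3095
j=12: r + 11k = 3394.266846… → ⌈·⌉ = 3395
j=13: r + 12k = 3694.189923… → ⌈·⌉ = 3695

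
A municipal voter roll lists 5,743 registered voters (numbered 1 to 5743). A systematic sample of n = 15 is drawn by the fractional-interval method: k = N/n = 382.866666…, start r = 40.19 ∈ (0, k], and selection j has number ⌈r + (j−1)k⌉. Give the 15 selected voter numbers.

j=1: r + 0k = 40.19 → ⌈·⌉ = 41
j=2: r + 1k = 423.056666… → ⌈·⌉ = 424
j=3: r + 2k = 805.923333… → ⌈·⌉ = 806
j=4: r + 3k = 1188.79 → ⌈·⌉ = 1189
j=5: r + 4k = 1571.656666… → ⌈·⌉ = 1572
j=6: r + 5k = 1954.523333… → ⌈·⌉ = 1955
j=7: r + 6k = 2337.39 → ⌈·⌉ = 2338
j=8: r + 7k = 2720.256666… → ⌈·⌉ = 2721
j=9: r + 8k = 3103.123333… → ⌈·⌉ = 3104
j=10: r + 9k = 3485.99 → ⌈·⌉ = 3486
j=11: r + 10k = 3868.856666… → ⌈·⌉ = 3869
j=12: r + 11k = 4251.723333… → ⌈·⌉ = 4252
j=13: r + 12k = 4634.59 → ⌈·⌉ = 4635
j=14: r + 13k = 5017.456666… → ⌈·⌉ = 5018
j=15: r + 14k = 5400.323333… → ⌈·⌉ = 5401

41, 424, 806, 1189, 1572, 1955, 2338, 2721, 3104, 3486, 3869, 4252, 4635, 5018, 5401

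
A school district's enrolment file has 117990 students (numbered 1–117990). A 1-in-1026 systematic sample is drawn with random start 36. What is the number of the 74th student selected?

k = 1026
74th selection = r + (74−1)·k = 36 + 73×1026 = 36 + 74898 = 74934

74934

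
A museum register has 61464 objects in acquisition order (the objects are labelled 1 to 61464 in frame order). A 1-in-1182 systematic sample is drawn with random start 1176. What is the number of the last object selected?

k = 1182
52nd selection = r + (52−1)·k = 1176 + 51×1182 = 1176 + 60282 = 61458

61458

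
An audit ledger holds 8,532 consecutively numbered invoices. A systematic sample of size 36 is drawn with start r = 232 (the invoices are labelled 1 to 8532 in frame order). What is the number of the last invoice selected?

8527

k = 8532/36 = 237
36th selection = r + (36−1)·k = 232 + 35×237 = 232 + 8295 = 8527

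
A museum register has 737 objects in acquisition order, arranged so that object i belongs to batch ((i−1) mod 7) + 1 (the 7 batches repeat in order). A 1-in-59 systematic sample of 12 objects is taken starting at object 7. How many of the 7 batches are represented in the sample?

7

Consecutive selections differ by k = 59, so their batch numbers differ by 59 mod 7 = 3.
gcd(59, 7) = 1, so the sample visits 7/1 = 7 distinct residues mod 7.
Start 7 is batch 7; the batches hit are 1, 2, 3, 4, 5, 6, 7.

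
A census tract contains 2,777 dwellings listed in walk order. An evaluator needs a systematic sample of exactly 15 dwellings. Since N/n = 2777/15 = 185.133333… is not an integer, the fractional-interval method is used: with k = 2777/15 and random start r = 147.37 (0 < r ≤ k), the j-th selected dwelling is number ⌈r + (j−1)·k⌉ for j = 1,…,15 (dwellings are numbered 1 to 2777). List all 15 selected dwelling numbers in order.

j=1: r + 0k = 147.37 → ⌈·⌉ = 148
j=2: r + 1k = 332.503333… → ⌈·⌉ = 333
j=3: r + 2k = 517.636666… → ⌈·⌉ = 518
j=4: r + 3k = 702.77 → ⌈·⌉ = 703
j=5: r + 4k = 887.903333… → ⌈·⌉ = 888
j=6: r + 5k = 1073.036666… → ⌈·⌉ = 1074
j=7: r + 6k = 1258.17 → ⌈·⌉ = 1259
j=8: r + 7k = 1443.303333… → ⌈·⌉ = 1444
j=9: r + 8k = 1628.436666… → ⌈·⌉ = 1629
j=10: r + 9k = 1813.57 → ⌈·⌉ = 1814
j=11: r + 10k = 1998.703333… → ⌈·⌉ = 1999
j=12: r + 11k = 2183.836666… → ⌈·⌉ = 2184
j=13: r + 12k = 2368.97 → ⌈·⌉ = 2369
j=14: r + 13k = 2554.103333… → ⌈·⌉ = 2555
j=15: r + 14k = 2739.236666… → ⌈·⌉ = 2740

148, 333, 518, 703, 888, 1074, 1259, 1444, 1629, 1814, 1999, 2184, 2369, 2555, 2740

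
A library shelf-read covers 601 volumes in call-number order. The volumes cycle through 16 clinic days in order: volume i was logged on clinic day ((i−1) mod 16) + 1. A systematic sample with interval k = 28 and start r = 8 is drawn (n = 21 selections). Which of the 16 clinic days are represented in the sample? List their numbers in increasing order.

4, 8, 12, 16

Consecutive selections differ by k = 28, so their clinic day numbers differ by 28 mod 16 = 12.
gcd(28, 16) = 4, so the sample visits 16/4 = 4 distinct residues mod 16.
Start 8 is clinic day 8; the clinic days hit are 4, 8, 12, 16.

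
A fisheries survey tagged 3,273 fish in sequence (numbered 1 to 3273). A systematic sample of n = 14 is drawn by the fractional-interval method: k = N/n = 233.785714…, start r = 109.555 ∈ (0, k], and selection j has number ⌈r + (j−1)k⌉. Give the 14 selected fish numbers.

110, 344, 578, 811, 1045, 1279, 1513, 1747, 1980, 2214, 2448, 2682, 2915, 3149

j=1: r + 0k = 109.555 → ⌈·⌉ = 110
j=2: r + 1k = 343.340714… → ⌈·⌉ = 344
j=3: r + 2k = 577.126428… → ⌈·⌉ = 578
j=4: r + 3k = 810.912142… → ⌈·⌉ = 811
j=5: r + 4k = 1044.697857… → ⌈·⌉ = 1045
j=6: r + 5k = 1278.483571… → ⌈·⌉ = 1279
j=7: r + 6k = 1512.269285… → ⌈·⌉ = 1513
j=8: r + 7k = 1746.055 → ⌈·⌉ = 1747
j=9: r + 8k = 1979.840714… → ⌈·⌉ = 1980
j=10: r + 9k = 2213.626428… → ⌈·⌉ = 2214
j=11: r + 10k = 2447.412142… → ⌈·⌉ = 2448
j=12: r + 11k = 2681.197857… → ⌈·⌉ = 2682
j=13: r + 12k = 2914.983571… → ⌈·⌉ = 2915
j=14: r + 13k = 3148.769285… → ⌈·⌉ = 3149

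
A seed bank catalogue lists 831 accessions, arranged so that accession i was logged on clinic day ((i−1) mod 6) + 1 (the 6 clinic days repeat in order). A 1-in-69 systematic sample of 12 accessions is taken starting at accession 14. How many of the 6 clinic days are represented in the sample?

Consecutive selections differ by k = 69, so their clinic day numbers differ by 69 mod 6 = 3.
gcd(69, 6) = 3, so the sample visits 6/3 = 2 distinct residues mod 6.
Start 14 is clinic day 2; the clinic days hit are 2, 5.

2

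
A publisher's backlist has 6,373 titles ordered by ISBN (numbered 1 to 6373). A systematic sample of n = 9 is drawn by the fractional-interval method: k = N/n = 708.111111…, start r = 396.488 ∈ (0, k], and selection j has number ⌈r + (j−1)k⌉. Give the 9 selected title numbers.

397, 1105, 1813, 2521, 3229, 3938, 4646, 5354, 6062

j=1: r + 0k = 396.488 → ⌈·⌉ = 397
j=2: r + 1k = 1104.599111… → ⌈·⌉ = 1105
j=3: r + 2k = 1812.710222… → ⌈·⌉ = 1813
j=4: r + 3k = 2520.821333… → ⌈·⌉ = 2521
j=5: r + 4k = 3228.932444… → ⌈·⌉ = 3229
j=6: r + 5k = 3937.043555… → ⌈·⌉ = 3938
j=7: r + 6k = 4645.154666… → ⌈·⌉ = 4646
j=8: r + 7k = 5353.265777… → ⌈·⌉ = 5354
j=9: r + 8k = 6061.376888… → ⌈·⌉ = 6062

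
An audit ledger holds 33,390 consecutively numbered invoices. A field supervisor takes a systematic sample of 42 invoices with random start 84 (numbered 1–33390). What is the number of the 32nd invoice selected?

k = 33390/42 = 795
32nd selection = r + (32−1)·k = 84 + 31×795 = 84 + 24645 = 24729

24729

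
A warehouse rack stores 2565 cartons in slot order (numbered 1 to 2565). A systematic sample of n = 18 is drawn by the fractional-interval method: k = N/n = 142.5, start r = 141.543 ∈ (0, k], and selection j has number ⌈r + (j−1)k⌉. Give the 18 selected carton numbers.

j=1: r + 0k = 141.543 → ⌈·⌉ = 142
j=2: r + 1k = 284.043 → ⌈·⌉ = 285
j=3: r + 2k = 426.543 → ⌈·⌉ = 427
j=4: r + 3k = 569.043 → ⌈·⌉ = 570
j=5: r + 4k = 711.543 → ⌈·⌉ = 712
j=6: r + 5k = 854.043 → ⌈·⌉ = 855
j=7: r + 6k = 996.543 → ⌈·⌉ = 997
j=8: r + 7k = 1139.043 → ⌈·⌉ = 1140
j=9: r + 8k = 1281.543 → ⌈·⌉ = 1282
j=10: r + 9k = 1424.043 → ⌈·⌉ = 1425
j=11: r + 10k = 1566.543 → ⌈·⌉ = 1567
j=12: r + 11k = 1709.043 → ⌈·⌉ = 1710
j=13: r + 12k = 1851.543 → ⌈·⌉ = 1852
j=14: r + 13k = 1994.043 → ⌈·⌉ = 1995
j=15: r + 14k = 2136.543 → ⌈·⌉ = 2137
j=16: r + 15k = 2279.043 → ⌈·⌉ = 2280
j=17: r + 16k = 2421.543 → ⌈·⌉ = 2422
j=18: r + 17k = 2564.043 → ⌈·⌉ = 2565

142, 285, 427, 570, 712, 855, 997, 1140, 1282, 1425, 1567, 1710, 1852, 1995, 2137, 2280, 2422, 2565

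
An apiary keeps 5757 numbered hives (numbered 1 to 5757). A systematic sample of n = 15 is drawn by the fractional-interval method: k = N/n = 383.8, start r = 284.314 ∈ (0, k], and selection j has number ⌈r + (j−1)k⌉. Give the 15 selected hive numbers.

285, 669, 1052, 1436, 1820, 2204, 2588, 2971, 3355, 3739, 4123, 4507, 4890, 5274, 5658

j=1: r + 0k = 284.314 → ⌈·⌉ = 285
j=2: r + 1k = 668.114 → ⌈·⌉ = 669
j=3: r + 2k = 1051.914 → ⌈·⌉ = 1052
j=4: r + 3k = 1435.714 → ⌈·⌉ = 1436
j=5: r + 4k = 1819.514 → ⌈·⌉ = 1820
j=6: r + 5k = 2203.314 → ⌈·⌉ = 2204
j=7: r + 6k = 2587.114 → ⌈·⌉ = 2588
j=8: r + 7k = 2970.914 → ⌈·⌉ = 2971
j=9: r + 8k = 3354.714 → ⌈·⌉ = 3355
j=10: r + 9k = 3738.514 → ⌈·⌉ = 3739
j=11: r + 10k = 4122.314 → ⌈·⌉ = 4123
j=12: r + 11k = 4506.114 → ⌈·⌉ = 4507
j=13: r + 12k = 4889.914 → ⌈·⌉ = 4890
j=14: r + 13k = 5273.714 → ⌈·⌉ = 5274
j=15: r + 14k = 5657.514 → ⌈·⌉ = 5658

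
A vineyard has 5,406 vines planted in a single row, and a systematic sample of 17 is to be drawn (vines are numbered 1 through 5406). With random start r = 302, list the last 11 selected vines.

2210, 2528, 2846, 3164, 3482, 3800, 4118, 4436, 4754, 5072, 5390

k = N/n = 5406/17 = 318
7th selection = 302 + 6×318 = 2210
8th: 2210 + 318 = 2528
9th: 2528 + 318 = 2846
10th: 2846 + 318 = 3164
11th: 3164 + 318 = 3482
12th: 3482 + 318 = 3800
13th: 3800 + 318 = 4118
14th: 4118 + 318 = 4436
15th: 4436 + 318 = 4754
16th: 4754 + 318 = 5072
17th: 5072 + 318 = 5390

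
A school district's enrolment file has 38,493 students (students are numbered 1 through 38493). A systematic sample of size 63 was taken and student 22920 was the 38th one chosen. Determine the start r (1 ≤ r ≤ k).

313

k = 38493/63 = 611
r = 22920 − (38−1)×611 = 22920 − 22607 = 313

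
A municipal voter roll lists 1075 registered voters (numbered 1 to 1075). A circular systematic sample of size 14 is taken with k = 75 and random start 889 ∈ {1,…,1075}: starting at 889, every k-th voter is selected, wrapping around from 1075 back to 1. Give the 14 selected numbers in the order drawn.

Selection 1: 889
Selection 2: 889 + 75 = 964
Selection 3: 964 + 75 = 1039
Selection 4: 1039 + 75 = 1114 → 1114 − 1075 = 39
Selection 5: 39 + 75 = 114
Selection 6: 114 + 75 = 189
Selection 7: 189 + 75 = 264
Selection 8: 264 + 75 = 339
Selection 9: 339 + 75 = 414
Selection 10: 414 + 75 = 489
Selection 11: 489 + 75 = 564
Selection 12: 564 + 75 = 639
Selection 13: 639 + 75 = 714
Selection 14: 714 + 75 = 789

889, 964, 1039, 39, 114, 189, 264, 339, 414, 489, 564, 639, 714, 789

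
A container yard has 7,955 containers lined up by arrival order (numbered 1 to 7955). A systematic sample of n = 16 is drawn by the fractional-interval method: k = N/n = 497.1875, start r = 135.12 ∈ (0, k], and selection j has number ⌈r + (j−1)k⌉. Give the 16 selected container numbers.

j=1: r + 0k = 135.12 → ⌈·⌉ = 136
j=2: r + 1k = 632.3075 → ⌈·⌉ = 633
j=3: r + 2k = 1129.495 → ⌈·⌉ = 1130
j=4: r + 3k = 1626.6825 → ⌈·⌉ = 1627
j=5: r + 4k = 2123.87 → ⌈·⌉ = 2124
j=6: r + 5k = 2621.0575 → ⌈·⌉ = 2622
j=7: r + 6k = 3118.245 → ⌈·⌉ = 3119
j=8: r + 7k = 3615.4325 → ⌈·⌉ = 3616
j=9: r + 8k = 4112.62 → ⌈·⌉ = 4113
j=10: r + 9k = 4609.8075 → ⌈·⌉ = 4610
j=11: r + 10k = 5106.995 → ⌈·⌉ = 5107
j=12: r + 11k = 5604.1825 → ⌈·⌉ = 5605
j=13: r + 12k = 6101.37 → ⌈·⌉ = 6102
j=14: r + 13k = 6598.5575 → ⌈·⌉ = 6599
j=15: r + 14k = 7095.745 → ⌈·⌉ = 7096
j=16: r + 15k = 7592.9325 → ⌈·⌉ = 7593

136, 633, 1130, 1627, 2124, 2622, 3119, 3616, 4113, 4610, 5107, 5605, 6102, 6599, 7096, 7593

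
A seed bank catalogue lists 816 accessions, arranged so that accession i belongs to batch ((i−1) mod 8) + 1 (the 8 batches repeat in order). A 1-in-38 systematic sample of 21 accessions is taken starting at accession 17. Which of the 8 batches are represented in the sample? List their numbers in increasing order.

1, 3, 5, 7

Consecutive selections differ by k = 38, so their batch numbers differ by 38 mod 8 = 6.
gcd(38, 8) = 2, so the sample visits 8/2 = 4 distinct residues mod 8.
Start 17 is batch 1; the batches hit are 1, 3, 5, 7.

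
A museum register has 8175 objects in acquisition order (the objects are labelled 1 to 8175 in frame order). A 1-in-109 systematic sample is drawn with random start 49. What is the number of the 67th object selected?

7243

k = 109
67th selection = r + (67−1)·k = 49 + 66×109 = 49 + 7194 = 7243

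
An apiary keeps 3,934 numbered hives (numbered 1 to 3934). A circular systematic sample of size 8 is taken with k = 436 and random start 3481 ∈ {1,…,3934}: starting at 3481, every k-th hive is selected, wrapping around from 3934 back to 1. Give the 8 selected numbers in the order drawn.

Selection 1: 3481
Selection 2: 3481 + 436 = 3917
Selection 3: 3917 + 436 = 4353 → 4353 − 3934 = 419
Selection 4: 419 + 436 = 855
Selection 5: 855 + 436 = 1291
Selection 6: 1291 + 436 = 1727
Selection 7: 1727 + 436 = 2163
Selection 8: 2163 + 436 = 2599

3481, 3917, 419, 855, 1291, 1727, 2163, 2599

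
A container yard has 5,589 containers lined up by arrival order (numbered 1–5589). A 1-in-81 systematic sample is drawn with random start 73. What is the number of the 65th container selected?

5257

k = 81
65th selection = r + (65−1)·k = 73 + 64×81 = 73 + 5184 = 5257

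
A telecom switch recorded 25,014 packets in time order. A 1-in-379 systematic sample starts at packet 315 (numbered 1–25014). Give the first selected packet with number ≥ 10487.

10548

k = 379
Steps past start: ⌈(10487 − 315)/379⌉ = ⌈10172/379⌉ = 27
Selected packet: 315 + 27×379 = 10548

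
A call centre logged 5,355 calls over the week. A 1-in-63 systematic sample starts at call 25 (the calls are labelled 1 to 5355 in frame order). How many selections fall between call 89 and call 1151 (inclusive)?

16

k = 63
First selection ≥ 89: 25 + ⌈(89−25)/63⌉·63 = 25 + 2×63 = 151
Last selection ≤ 1151: 25 + ⌊(1151−25)/63⌋·63 = 25 + 17×63 = 1096
Count = 17 − 2 + 1 = 16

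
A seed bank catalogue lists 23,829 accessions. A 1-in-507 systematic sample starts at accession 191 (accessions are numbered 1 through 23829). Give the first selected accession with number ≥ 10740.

10838

k = 507
Steps past start: ⌈(10740 − 191)/507⌉ = ⌈10549/507⌉ = 21
Selected accession: 191 + 21×507 = 10838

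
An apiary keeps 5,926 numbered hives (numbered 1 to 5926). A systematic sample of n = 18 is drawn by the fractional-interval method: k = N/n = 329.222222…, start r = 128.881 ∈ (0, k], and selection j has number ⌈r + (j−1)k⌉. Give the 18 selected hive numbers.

129, 459, 788, 1117, 1446, 1775, 2105, 2434, 2763, 3092, 3422, 3751, 4080, 4409, 4738, 5068, 5397, 5726

j=1: r + 0k = 128.881 → ⌈·⌉ = 129
j=2: r + 1k = 458.103222… → ⌈·⌉ = 459
j=3: r + 2k = 787.325444… → ⌈·⌉ = 788
j=4: r + 3k = 1116.547666… → ⌈·⌉ = 1117
j=5: r + 4k = 1445.769888… → ⌈·⌉ = 1446
j=6: r + 5k = 1774.992111… → ⌈·⌉ = 1775
j=7: r + 6k = 2104.214333… → ⌈·⌉ = 2105
j=8: r + 7k = 2433.436555… → ⌈·⌉ = 2434
j=9: r + 8k = 2762.658777… → ⌈·⌉ = 2763
j=10: r + 9k = 3091.881 → ⌈·⌉ = 3092
j=11: r + 10k = 3421.103222… → ⌈·⌉ = 3422
j=12: r + 11k = 3750.325444… → ⌈·⌉ = 3751
j=13: r + 12k = 4079.547666… → ⌈·⌉ = 4080
j=14: r + 13k = 4408.769888… → ⌈·⌉ = 4409
j=15: r + 14k = 4737.992111… → ⌈·⌉ = 4738
j=16: r + 15k = 5067.214333… → ⌈·⌉ = 5068
j=17: r + 16k = 5396.436555… → ⌈·⌉ = 5397
j=18: r + 17k = 5725.658777… → ⌈·⌉ = 5726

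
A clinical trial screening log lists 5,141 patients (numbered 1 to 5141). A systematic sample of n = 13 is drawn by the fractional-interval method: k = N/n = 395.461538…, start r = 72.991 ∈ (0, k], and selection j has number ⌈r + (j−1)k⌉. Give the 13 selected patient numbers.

j=1: r + 0k = 72.991 → ⌈·⌉ = 73
j=2: r + 1k = 468.452538… → ⌈·⌉ = 469
j=3: r + 2k = 863.914076… → ⌈·⌉ = 864
j=4: r + 3k = 1259.375615… → ⌈·⌉ = 1260
j=5: r + 4k = 1654.837153… → ⌈·⌉ = 1655
j=6: r + 5k = 2050.298692… → ⌈·⌉ = 2051
j=7: r + 6k = 2445.760230… → ⌈·⌉ = 2446
j=8: r + 7k = 2841.221769… → ⌈·⌉ = 2842
j=9: r + 8k = 3236.683307… → ⌈·⌉ = 3237
j=10: r + 9k = 3632.144846… → ⌈·⌉ = 3633
j=11: r + 10k = 4027.606384… → ⌈·⌉ = 4028
j=12: r + 11k = 4423.067923… → ⌈·⌉ = 4424
j=13: r + 12k = 4818.529461… → ⌈·⌉ = 4819

73, 469, 864, 1260, 1655, 2051, 2446, 2842, 3237, 3633, 4028, 4424, 4819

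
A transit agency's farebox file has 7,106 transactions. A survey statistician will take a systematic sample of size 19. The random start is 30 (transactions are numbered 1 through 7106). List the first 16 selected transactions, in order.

k = N/n = 7106/19 = 374
transaction 1: 30
transaction 2: 30 + 374 = 404
transaction 3: 404 + 374 = 778
transaction 4: 778 + 374 = 1152
transaction 5: 1152 + 374 = 1526
transaction 6: 1526 + 374 = 1900
transaction 7: 1900 + 374 = 2274
transaction 8: 2274 + 374 = 2648
transaction 9: 2648 + 374 = 3022
transaction 10: 3022 + 374 = 3396
transaction 11: 3396 + 374 = 3770
transaction 12: 3770 + 374 = 4144
transaction 13: 4144 + 374 = 4518
transaction 14: 4518 + 374 = 4892
transaction 15: 4892 + 374 = 5266
transaction 16: 5266 + 374 = 5640

30, 404, 778, 1152, 1526, 1900, 2274, 2648, 3022, 3396, 3770, 4144, 4518, 4892, 5266, 5640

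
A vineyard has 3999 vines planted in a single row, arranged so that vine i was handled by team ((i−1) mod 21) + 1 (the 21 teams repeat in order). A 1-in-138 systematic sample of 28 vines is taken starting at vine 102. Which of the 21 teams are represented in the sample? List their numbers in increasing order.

3, 6, 9, 12, 15, 18, 21

Consecutive selections differ by k = 138, so their team numbers differ by 138 mod 21 = 12.
gcd(138, 21) = 3, so the sample visits 21/3 = 7 distinct residues mod 21.
Start 102 is team 18; the teams hit are 3, 6, 9, 12, 15, 18, 21.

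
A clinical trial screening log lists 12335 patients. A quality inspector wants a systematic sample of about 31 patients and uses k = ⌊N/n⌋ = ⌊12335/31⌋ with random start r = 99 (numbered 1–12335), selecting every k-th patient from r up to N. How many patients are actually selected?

k = ⌊12335/31⌋ = 397
Achieved size = ⌊(12335 − 99)/397⌋ + 1 = ⌊12236/397⌋ + 1 = 30 + 1 = 31
(last selection: 99 + 30×397 = 12009 ≤ 12335; next would be 12406 > 12335)

31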